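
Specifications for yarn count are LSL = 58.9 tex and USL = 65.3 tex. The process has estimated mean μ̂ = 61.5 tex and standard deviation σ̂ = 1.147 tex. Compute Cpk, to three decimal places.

0.756

Cpu = (USL − μ̂) / (3σ̂) = (65.3 − 61.5) / (3 × 1.147) = 1.1043; Cpl = (μ̂ − LSL) / (3σ̂) = (61.5 − 58.9) / (3 × 1.147) = 0.7556; Cpk = min(Cpu, Cpl) = 0.7556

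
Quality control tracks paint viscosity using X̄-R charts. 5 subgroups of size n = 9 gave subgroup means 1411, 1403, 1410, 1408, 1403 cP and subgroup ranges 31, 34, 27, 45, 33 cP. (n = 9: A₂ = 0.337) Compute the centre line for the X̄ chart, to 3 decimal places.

X̄̄ = (1411 + 1403 + 1410 + 1408 + 1403) / 5 = 7035.0000 / 5 = 1407.0000
CL = X̄̄ = 1407.0000

1407.000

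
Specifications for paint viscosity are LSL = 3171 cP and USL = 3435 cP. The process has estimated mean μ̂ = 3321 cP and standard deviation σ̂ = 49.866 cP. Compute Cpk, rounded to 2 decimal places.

Cpu = (USL − μ̂) / (3σ̂) = (3435 − 3321) / (3 × 49.866) = 0.7620; Cpl = (μ̂ − LSL) / (3σ̂) = (3321 − 3171) / (3 × 49.866) = 1.0027; Cpk = min(Cpu, Cpl) = 0.7620

0.76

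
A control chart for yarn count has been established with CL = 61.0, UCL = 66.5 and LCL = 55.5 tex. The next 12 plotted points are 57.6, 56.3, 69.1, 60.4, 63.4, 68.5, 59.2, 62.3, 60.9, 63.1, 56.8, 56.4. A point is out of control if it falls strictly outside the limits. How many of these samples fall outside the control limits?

Compare each point to [55.5, 66.5]: sample 3 = 69.1 > UCL; sample 6 = 68.5 > UCL.

2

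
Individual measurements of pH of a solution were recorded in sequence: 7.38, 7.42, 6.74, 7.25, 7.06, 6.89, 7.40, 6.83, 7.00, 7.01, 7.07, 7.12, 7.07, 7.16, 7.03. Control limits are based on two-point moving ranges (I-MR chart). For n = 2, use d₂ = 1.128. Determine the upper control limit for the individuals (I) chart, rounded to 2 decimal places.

X̄ = (7.38 + 7.42 + 6.74 + 7.25 + 7.06 + 6.89 + 7.40 + 6.83 + 7.00 + 7.01 + 7.07 + 7.12 + 7.07 + 7.16 + 7.03) / 15 = 7.0953
Moving ranges: 0.04, 0.68, 0.51, 0.19, 0.17, 0.51, 0.57, 0.17, 0.01, 0.06, 0.05, 0.05, 0.09, 0.13; M̄R̄ = 3.2300 / 14 = 0.2307
UCL = X̄ + 3·M̄R̄/d₂ = 7.0953 + 3 × 0.2307 / 1.128 = 7.7089

7.71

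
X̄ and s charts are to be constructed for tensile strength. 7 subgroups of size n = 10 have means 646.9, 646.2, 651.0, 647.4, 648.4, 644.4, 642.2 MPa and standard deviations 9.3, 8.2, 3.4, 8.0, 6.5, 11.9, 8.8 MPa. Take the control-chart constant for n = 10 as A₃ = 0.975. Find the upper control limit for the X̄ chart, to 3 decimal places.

X̄̄ = (646.9 + 646.2 + 651.0 + 647.4 + 648.4 + 644.4 + 642.2) / 7 = 646.6429
s̄ = (9.3 + 8.2 + 3.4 + 8.0 + 6.5 + 11.9 + 8.8) / 7 = 8.0143
UCL = X̄̄ + A₃·s̄ = 646.6429 + 0.975 × 8.0143 = 654.4568

654.457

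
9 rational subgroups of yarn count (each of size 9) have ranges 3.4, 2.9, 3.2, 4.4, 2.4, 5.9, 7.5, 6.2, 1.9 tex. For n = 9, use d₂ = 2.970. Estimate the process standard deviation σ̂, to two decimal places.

R̄ = (3.4 + 2.9 + 3.2 + 4.4 + 2.4 + 5.9 + 7.5 + 6.2 + 1.9) / 9 = 4.2000
σ̂ = R̄ / d₂ = 4.2000 / 2.970 = 1.4141

1.41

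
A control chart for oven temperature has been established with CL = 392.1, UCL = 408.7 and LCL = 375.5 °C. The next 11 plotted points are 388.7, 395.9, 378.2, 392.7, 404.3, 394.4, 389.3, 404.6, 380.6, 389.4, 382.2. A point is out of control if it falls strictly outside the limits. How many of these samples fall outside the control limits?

All 11 points lie within [375.5, 408.7].

0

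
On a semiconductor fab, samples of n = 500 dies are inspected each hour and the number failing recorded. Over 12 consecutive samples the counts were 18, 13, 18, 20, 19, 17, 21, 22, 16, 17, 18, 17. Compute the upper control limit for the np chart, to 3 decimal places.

p̄ = Σdᵢ / (k·n) = 216 / (12 × 500) = 0.03600
UCL = np̄ + 3·√(np̄(1−p̄)) = 18.0000 + 3 × √(18.0000×0.96400) = 18.0000 + 3 × 4.1656 = 30.4967

30.497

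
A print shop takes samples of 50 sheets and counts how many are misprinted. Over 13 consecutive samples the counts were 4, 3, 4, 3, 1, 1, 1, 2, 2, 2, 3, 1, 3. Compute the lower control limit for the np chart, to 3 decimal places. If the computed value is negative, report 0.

0.000

p̄ = Σdᵢ / (k·n) = 30 / (13 × 50) = 0.04615
LCL = np̄ − 3·√(np̄(1−p̄)) = 2.3077 − 3 × 1.4836 = -2.1432 → 0 (negative, so LCL = 0)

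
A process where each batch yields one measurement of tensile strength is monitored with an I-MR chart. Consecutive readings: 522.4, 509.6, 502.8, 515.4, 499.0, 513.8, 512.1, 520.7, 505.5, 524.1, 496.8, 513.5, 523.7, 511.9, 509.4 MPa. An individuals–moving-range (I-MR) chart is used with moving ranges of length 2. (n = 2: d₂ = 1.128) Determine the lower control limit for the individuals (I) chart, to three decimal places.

478.612

X̄ = (522.4 + 509.6 + 502.8 + 515.4 + 499.0 + 513.8 + 512.1 + 520.7 + 505.5 + 524.1 + 496.8 + 513.5 + 523.7 + 511.9 + 509.4) / 15 = 512.0467
Moving ranges: 12.8, 6.8, 12.6, 16.4, 14.8, 1.7, 8.6, 15.2, 18.6, 27.3, 16.7, 10.2, 11.8, 2.5; M̄R̄ = 176.0000 / 14 = 12.5714
LCL = X̄ − 3·M̄R̄/d₂ = 512.0467 − 3 × 12.5714 / 1.128 = 478.6120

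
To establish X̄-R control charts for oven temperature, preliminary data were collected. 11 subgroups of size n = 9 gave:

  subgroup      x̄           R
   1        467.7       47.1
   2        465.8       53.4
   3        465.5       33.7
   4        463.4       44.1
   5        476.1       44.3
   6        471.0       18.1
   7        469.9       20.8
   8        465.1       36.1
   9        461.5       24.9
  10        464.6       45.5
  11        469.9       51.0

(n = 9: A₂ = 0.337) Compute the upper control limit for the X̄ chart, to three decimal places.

X̄̄ = (467.7 + 465.8 + 465.5 + 463.4 + 476.1 + 471.0 + 469.9 + 465.1 + 461.5 + 464.6 + 469.9) / 11 = 5140.5000 / 11 = 467.3182
R̄ = (47.1 + 53.4 + 33.7 + 44.1 + 44.3 + 18.1 + 20.8 + 36.1 + 24.9 + 45.5 + 51.0) / 11 = 419.0000 / 11 = 38.0909
UCL = X̄̄ + A₂·R̄ = 467.3182 + 0.337 × 38.0909 = 480.1548

480.155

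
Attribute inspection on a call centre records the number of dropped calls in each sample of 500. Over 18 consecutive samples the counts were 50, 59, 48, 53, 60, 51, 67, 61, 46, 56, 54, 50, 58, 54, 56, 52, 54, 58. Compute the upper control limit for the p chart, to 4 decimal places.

p̄ = Σdᵢ / (k·n) = 987 / (18 × 500) = 0.10967
UCL = p̄ + 3·√(p̄(1−p̄)/n) = 0.10967 + 3 × √(0.10967×0.89033/500) = 0.10967 + 3 × 0.01397 = 0.15159

0.1516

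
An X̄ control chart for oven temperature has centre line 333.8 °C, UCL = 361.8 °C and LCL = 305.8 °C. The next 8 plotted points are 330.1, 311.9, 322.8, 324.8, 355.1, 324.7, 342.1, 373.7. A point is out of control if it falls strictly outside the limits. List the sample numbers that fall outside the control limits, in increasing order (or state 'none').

8

Compare each point to [305.8, 361.8]: sample 8 = 373.7 > UCL.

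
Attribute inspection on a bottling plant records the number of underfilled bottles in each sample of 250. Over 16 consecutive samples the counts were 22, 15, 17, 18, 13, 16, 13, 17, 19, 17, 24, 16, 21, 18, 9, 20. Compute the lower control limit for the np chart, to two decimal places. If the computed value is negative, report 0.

5.19

p̄ = Σdᵢ / (k·n) = 275 / (16 × 250) = 0.06875
LCL = np̄ − 3·√(np̄(1−p̄)) = 17.1875 − 3 × 4.0007 = 5.1853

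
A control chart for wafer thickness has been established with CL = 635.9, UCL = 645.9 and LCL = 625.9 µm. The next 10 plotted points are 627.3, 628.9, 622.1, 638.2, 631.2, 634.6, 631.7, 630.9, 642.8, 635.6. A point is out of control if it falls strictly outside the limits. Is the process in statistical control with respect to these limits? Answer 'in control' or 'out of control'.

Compare each point to [625.9, 645.9]: sample 3 = 622.1 < LCL.

out of control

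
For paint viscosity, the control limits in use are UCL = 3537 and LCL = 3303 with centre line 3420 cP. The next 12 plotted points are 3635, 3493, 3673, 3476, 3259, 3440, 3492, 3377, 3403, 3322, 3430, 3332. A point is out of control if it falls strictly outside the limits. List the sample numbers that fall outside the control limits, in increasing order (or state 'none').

Compare each point to [3303, 3537]: sample 1 = 3635 > UCL; sample 3 = 3673 > UCL; sample 5 = 3259 < LCL.

1, 3, 5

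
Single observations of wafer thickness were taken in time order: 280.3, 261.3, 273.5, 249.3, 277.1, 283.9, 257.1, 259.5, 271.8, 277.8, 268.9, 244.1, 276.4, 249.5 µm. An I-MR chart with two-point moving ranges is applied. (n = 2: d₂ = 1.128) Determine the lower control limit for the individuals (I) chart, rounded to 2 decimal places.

219.33

X̄ = (280.3 + 261.3 + 273.5 + 249.3 + 277.1 + 283.9 + 257.1 + 259.5 + 271.8 + 277.8 + 268.9 + 244.1 + 276.4 + 249.5) / 14 = 266.4643
Moving ranges: 19.0, 12.2, 24.2, 27.8, 6.8, 26.8, 2.4, 12.3, 6.0, 8.9, 24.8, 32.3, 26.9; M̄R̄ = 230.4000 / 13 = 17.7231
LCL = X̄ − 3·M̄R̄/d₂ = 266.4643 − 3 × 17.7231 / 1.128 = 219.3284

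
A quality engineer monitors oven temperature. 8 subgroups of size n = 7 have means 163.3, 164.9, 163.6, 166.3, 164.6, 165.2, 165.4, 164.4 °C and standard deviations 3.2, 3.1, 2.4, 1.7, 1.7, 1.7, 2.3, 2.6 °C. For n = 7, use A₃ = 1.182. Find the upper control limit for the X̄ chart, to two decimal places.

167.48

X̄̄ = (163.3 + 164.9 + 163.6 + 166.3 + 164.6 + 165.2 + 165.4 + 164.4) / 8 = 164.7125
s̄ = (3.2 + 3.1 + 2.4 + 1.7 + 1.7 + 1.7 + 2.3 + 2.6) / 8 = 2.3375
UCL = X̄̄ + A₃·s̄ = 164.7125 + 1.182 × 2.3375 = 167.4754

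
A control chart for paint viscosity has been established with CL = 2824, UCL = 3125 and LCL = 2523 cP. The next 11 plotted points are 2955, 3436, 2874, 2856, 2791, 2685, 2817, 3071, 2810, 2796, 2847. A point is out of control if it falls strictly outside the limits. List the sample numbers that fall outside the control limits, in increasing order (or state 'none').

2

Compare each point to [2523, 3125]: sample 2 = 3436 > UCL.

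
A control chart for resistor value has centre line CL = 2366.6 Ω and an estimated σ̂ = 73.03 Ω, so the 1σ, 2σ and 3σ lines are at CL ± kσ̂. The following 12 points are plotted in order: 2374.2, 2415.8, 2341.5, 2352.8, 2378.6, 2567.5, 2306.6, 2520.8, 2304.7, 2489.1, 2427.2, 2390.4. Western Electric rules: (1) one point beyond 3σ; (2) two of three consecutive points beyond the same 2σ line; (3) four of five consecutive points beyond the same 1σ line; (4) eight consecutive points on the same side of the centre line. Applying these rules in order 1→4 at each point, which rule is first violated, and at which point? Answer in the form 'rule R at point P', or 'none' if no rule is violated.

rule 2 at point 8

Zone of each point (C = within 1σ̂, B = 1σ̂–2σ̂, A = 2σ̂–3σ̂, * = beyond 3σ̂; sign = side of CL): 1:+C, 2:+C, 3:-C, 4:-C, 5:+C, 6:+A, 7:-C, 8:+A, 9:-C, 10:+B, 11:+C, 12:+C
Rule 2 (two of three consecutive points beyond the same 2σ limit) is satisfied at point 8.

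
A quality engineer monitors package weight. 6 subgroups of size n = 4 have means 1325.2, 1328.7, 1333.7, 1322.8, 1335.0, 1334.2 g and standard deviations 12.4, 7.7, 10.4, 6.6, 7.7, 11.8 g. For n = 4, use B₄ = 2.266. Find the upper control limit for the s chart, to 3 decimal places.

21.376

s̄ = (12.4 + 7.7 + 10.4 + 6.6 + 7.7 + 11.8) / 6 = 9.4333
UCL_s = B₄·s̄ = 2.266 × 9.4333 = 21.3759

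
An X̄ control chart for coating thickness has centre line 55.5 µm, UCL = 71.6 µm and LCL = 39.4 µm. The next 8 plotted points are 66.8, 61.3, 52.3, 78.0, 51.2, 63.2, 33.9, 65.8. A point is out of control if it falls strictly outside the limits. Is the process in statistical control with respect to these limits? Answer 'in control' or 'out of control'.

out of control

Compare each point to [39.4, 71.6]: sample 4 = 78.0 > UCL; sample 7 = 33.9 < LCL.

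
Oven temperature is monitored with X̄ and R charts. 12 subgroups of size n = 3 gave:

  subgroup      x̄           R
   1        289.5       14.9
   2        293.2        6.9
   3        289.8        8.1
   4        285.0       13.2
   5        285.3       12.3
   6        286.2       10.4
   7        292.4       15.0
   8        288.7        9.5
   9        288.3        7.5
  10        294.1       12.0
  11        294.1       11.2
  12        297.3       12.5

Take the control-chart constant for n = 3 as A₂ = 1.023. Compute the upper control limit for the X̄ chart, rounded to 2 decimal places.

X̄̄ = (289.5 + 293.2 + 289.8 + 285.0 + 285.3 + 286.2 + 292.4 + 288.7 + 288.3 + 294.1 + 294.1 + 297.3) / 12 = 3483.9000 / 12 = 290.3250
R̄ = (14.9 + 6.9 + 8.1 + 13.2 + 12.3 + 10.4 + 15.0 + 9.5 + 7.5 + 12.0 + 11.2 + 12.5) / 12 = 133.5000 / 12 = 11.1250
UCL = X̄̄ + A₂·R̄ = 290.3250 + 1.023 × 11.1250 = 301.7059

301.71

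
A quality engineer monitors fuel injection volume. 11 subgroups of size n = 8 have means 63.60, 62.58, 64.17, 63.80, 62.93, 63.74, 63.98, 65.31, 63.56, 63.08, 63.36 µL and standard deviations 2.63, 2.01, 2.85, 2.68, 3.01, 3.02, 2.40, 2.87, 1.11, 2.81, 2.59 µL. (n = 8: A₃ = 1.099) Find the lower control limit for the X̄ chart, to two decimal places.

X̄̄ = (63.60 + 62.58 + 64.17 + 63.80 + 62.93 + 63.74 + 63.98 + 65.31 + 63.56 + 63.08 + 63.36) / 11 = 63.6464
s̄ = (2.63 + 2.01 + 2.85 + 2.68 + 3.01 + 3.02 + 2.40 + 2.87 + 1.11 + 2.81 + 2.59) / 11 = 2.5436
LCL = X̄̄ − A₃·s̄ = 63.6464 − 1.099 × 2.5436 = 60.8509

60.85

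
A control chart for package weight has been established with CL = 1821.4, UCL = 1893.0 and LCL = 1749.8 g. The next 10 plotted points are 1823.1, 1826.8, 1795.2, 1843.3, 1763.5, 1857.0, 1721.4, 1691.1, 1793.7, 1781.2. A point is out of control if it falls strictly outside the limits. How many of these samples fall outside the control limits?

Compare each point to [1749.8, 1893.0]: sample 7 = 1721.4 < LCL; sample 8 = 1691.1 < LCL.

2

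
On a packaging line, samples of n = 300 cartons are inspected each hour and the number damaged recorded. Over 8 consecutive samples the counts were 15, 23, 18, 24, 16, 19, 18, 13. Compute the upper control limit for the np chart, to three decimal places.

p̄ = Σdᵢ / (k·n) = 146 / (8 × 300) = 0.06083
UCL = np̄ + 3·√(np̄(1−p̄)) = 18.2500 + 3 × √(18.2500×0.93917) = 18.2500 + 3 × 4.1400 = 30.6701

30.670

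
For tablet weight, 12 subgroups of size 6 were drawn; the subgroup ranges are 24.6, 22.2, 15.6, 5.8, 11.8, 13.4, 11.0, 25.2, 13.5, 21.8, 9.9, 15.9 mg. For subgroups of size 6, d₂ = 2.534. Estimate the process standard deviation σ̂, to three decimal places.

6.271

R̄ = (24.6 + 22.2 + 15.6 + 5.8 + 11.8 + 13.4 + 11.0 + 25.2 + 13.5 + 21.8 + 9.9 + 15.9) / 12 = 15.8917
σ̂ = R̄ / d₂ = 15.8917 / 2.534 = 6.2714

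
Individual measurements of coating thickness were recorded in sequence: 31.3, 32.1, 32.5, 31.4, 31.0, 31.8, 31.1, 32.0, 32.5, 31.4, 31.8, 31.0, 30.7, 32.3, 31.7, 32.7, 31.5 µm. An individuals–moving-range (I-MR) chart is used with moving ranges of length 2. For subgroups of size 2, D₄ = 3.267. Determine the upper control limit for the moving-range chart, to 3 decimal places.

Moving ranges: 0.8, 0.4, 1.1, 0.4, 0.8, 0.7, 0.9, 0.5, 1.1, 0.4, 0.8, 0.3, 1.6, 0.6, 1.0, 1.2; M̄R̄ = 12.6000 / 16 = 0.7875
UCL_MR = D₄·M̄R̄ = 3.267 × 0.7875 = 2.5728

2.573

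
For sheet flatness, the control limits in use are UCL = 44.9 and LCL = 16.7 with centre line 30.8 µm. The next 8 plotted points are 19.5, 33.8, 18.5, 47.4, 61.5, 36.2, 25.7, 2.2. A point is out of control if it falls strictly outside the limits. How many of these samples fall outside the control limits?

Compare each point to [16.7, 44.9]: sample 4 = 47.4 > UCL; sample 5 = 61.5 > UCL; sample 8 = 2.2 < LCL.

3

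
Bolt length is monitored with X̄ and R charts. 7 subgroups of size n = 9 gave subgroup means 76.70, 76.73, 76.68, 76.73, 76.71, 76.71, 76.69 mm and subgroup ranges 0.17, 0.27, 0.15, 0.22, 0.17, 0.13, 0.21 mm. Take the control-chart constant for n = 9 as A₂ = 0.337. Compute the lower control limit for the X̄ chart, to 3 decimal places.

76.644

X̄̄ = (76.70 + 76.73 + 76.68 + 76.73 + 76.71 + 76.71 + 76.69) / 7 = 536.9500 / 7 = 76.7071
R̄ = (0.17 + 0.27 + 0.15 + 0.22 + 0.17 + 0.13 + 0.21) / 7 = 1.3200 / 7 = 0.1886
LCL = X̄̄ − A₂·R̄ = 76.7071 − 0.337 × 0.1886 = 76.6436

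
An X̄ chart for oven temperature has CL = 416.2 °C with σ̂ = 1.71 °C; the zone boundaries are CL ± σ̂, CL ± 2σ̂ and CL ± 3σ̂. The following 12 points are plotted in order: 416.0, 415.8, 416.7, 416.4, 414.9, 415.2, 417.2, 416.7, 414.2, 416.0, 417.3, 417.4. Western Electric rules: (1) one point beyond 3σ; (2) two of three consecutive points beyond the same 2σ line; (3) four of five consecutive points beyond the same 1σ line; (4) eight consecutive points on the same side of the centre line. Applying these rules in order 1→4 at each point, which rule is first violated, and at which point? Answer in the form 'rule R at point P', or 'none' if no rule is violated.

Zone of each point (C = within 1σ̂, B = 1σ̂–2σ̂, A = 2σ̂–3σ̂, * = beyond 3σ̂; sign = side of CL): 1:-C, 2:-C, 3:+C, 4:+C, 5:-C, 6:-C, 7:+C, 8:+C, 9:-B, 10:-C, 11:+C, 12:+C
No rule fires across all 12 points.

none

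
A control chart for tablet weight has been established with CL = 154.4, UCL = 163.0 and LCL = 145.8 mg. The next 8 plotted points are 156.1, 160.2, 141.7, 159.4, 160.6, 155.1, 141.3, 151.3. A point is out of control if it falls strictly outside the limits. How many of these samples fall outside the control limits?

Compare each point to [145.8, 163.0]: sample 3 = 141.7 < LCL; sample 7 = 141.3 < LCL.

2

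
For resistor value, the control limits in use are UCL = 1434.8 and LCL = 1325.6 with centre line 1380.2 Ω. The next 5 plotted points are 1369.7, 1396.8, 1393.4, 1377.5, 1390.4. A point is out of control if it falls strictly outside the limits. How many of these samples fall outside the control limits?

All 5 points lie within [1325.6, 1434.8].

0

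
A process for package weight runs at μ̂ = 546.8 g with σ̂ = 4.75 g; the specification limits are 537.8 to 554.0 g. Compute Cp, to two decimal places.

Cp = (USL − LSL) / (6σ̂) = (554.0 − 537.8) / (6 × 4.75) = 16.2000 / 28.5000 = 0.5684

0.57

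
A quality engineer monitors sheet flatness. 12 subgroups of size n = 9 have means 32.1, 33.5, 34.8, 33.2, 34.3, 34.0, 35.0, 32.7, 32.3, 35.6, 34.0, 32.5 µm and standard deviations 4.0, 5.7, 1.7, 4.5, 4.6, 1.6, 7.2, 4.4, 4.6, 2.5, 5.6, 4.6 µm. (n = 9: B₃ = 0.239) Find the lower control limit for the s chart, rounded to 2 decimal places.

s̄ = (4.0 + 5.7 + 1.7 + 4.5 + 4.6 + 1.6 + 7.2 + 4.4 + 4.6 + 2.5 + 5.6 + 4.6) / 12 = 4.2500
LCL_s = B₃·s̄ = 0.239 × 4.2500 = 1.0157

1.02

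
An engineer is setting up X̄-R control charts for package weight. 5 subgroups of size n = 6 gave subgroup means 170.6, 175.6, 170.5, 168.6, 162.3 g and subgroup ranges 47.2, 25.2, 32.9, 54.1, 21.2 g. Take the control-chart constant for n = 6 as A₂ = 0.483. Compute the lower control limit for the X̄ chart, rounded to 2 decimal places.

X̄̄ = (170.6 + 175.6 + 170.5 + 168.6 + 162.3) / 5 = 847.6000 / 5 = 169.5200
R̄ = (47.2 + 25.2 + 32.9 + 54.1 + 21.2) / 5 = 180.6000 / 5 = 36.1200
LCL = X̄̄ − A₂·R̄ = 169.5200 − 0.483 × 36.1200 = 152.0740

152.07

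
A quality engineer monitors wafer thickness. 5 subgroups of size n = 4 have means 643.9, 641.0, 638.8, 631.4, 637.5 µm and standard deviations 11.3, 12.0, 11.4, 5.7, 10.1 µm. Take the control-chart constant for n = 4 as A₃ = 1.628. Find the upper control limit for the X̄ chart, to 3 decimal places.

X̄̄ = (643.9 + 641.0 + 638.8 + 631.4 + 637.5) / 5 = 638.5200
s̄ = (11.3 + 12.0 + 11.4 + 5.7 + 10.1) / 5 = 10.1000
UCL = X̄̄ + A₃·s̄ = 638.5200 + 1.628 × 10.1000 = 654.9628

654.963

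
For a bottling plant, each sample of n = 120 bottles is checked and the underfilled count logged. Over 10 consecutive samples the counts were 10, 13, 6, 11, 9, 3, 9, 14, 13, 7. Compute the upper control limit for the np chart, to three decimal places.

p̄ = Σdᵢ / (k·n) = 95 / (10 × 120) = 0.07917
UCL = np̄ + 3·√(np̄(1−p̄)) = 9.5000 + 3 × √(9.5000×0.92083) = 9.5000 + 3 × 2.9577 = 18.3731

18.373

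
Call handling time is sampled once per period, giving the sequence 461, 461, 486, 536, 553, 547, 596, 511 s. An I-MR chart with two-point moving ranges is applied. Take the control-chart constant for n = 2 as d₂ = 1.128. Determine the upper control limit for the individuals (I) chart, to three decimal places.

X̄ = (461 + 461 + 486 + 536 + 553 + 547 + 596 + 511) / 8 = 518.8750
Moving ranges: 0, 25, 50, 17, 6, 49, 85; M̄R̄ = 232.0000 / 7 = 33.1429
UCL = X̄ + 3·M̄R̄/d₂ = 518.8750 + 3 × 33.1429 / 1.128 = 607.0209

607.021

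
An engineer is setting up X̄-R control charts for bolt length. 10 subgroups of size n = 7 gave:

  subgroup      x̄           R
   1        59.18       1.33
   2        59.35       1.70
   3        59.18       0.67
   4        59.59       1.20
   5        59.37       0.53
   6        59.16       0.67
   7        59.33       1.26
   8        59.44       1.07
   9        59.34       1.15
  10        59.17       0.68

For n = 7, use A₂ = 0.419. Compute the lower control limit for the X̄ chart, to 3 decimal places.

X̄̄ = (59.18 + 59.35 + 59.18 + 59.59 + 59.37 + 59.16 + 59.33 + 59.44 + 59.34 + 59.17) / 10 = 593.1100 / 10 = 59.3110
R̄ = (1.33 + 1.70 + 0.67 + 1.20 + 0.53 + 0.67 + 1.26 + 1.07 + 1.15 + 0.68) / 10 = 10.2600 / 10 = 1.0260
LCL = X̄̄ − A₂·R̄ = 59.3110 − 0.419 × 1.0260 = 58.8811

58.881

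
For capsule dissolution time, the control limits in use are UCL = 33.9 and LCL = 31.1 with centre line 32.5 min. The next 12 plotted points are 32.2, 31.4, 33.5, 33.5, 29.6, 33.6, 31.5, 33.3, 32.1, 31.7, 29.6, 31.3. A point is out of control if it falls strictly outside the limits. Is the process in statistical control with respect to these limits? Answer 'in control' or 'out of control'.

out of control

Compare each point to [31.1, 33.9]: sample 5 = 29.6 < LCL; sample 11 = 29.6 < LCL.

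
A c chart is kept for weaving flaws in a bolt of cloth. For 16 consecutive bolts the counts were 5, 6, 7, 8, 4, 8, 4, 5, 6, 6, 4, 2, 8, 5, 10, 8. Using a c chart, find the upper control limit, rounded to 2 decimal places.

13.35

c̄ = (5 + 6 + 7 + 8 + 4 + 8 + 4 + 5 + 6 + 6 + 4 + 2 + 8 + 5 + 10 + 8) / 16 = 96 / 16 = 6.0000
UCL = c̄ + 3√c̄ = 6.0000 + 3 × √6.0000 = 6.0000 + 3 × 2.4495 = 13.3485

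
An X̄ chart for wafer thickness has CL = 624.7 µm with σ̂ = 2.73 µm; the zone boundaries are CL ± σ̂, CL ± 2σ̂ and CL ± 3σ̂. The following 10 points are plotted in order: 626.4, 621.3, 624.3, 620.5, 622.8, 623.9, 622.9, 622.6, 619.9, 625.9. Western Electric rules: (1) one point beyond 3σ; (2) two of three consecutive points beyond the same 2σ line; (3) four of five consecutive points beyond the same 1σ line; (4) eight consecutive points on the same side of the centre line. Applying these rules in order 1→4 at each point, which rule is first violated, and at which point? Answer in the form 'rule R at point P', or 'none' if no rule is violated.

Zone of each point (C = within 1σ̂, B = 1σ̂–2σ̂, A = 2σ̂–3σ̂, * = beyond 3σ̂; sign = side of CL): 1:+C, 2:-B, 3:-C, 4:-B, 5:-C, 6:-C, 7:-C, 8:-C, 9:-B, 10:+C
Rule 4 (eight consecutive points on the same side of the centre line) is satisfied at point 9.

rule 4 at point 9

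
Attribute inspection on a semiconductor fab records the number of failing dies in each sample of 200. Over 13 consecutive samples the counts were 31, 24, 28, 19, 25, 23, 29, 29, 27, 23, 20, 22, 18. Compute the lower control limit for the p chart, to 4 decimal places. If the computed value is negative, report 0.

p̄ = Σdᵢ / (k·n) = 318 / (13 × 200) = 0.12231
LCL = p̄ − 3·√(p̄(1−p̄)/n) = 0.12231 − 3 × 0.02317 = 0.05280

0.0528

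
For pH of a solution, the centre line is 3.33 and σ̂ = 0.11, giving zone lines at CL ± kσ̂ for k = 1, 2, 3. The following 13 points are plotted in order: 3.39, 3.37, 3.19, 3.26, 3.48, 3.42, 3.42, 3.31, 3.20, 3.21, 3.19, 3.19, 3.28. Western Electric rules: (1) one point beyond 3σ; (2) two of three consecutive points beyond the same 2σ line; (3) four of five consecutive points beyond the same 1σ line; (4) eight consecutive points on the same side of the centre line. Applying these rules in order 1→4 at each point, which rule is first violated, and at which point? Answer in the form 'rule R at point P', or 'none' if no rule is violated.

rule 3 at point 12

Zone of each point (C = within 1σ̂, B = 1σ̂–2σ̂, A = 2σ̂–3σ̂, * = beyond 3σ̂; sign = side of CL): 1:+C, 2:+C, 3:-B, 4:-C, 5:+B, 6:+C, 7:+C, 8:-C, 9:-B, 10:-B, 11:-B, 12:-B, 13:-C
Rule 3 (four of five consecutive points beyond the same 1σ limit) is satisfied at point 12.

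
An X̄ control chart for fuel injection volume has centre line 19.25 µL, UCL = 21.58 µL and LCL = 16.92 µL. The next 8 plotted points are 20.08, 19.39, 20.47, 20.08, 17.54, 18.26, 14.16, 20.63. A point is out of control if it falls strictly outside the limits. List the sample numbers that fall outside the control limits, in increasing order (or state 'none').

Compare each point to [16.92, 21.58]: sample 7 = 14.16 < LCL.

7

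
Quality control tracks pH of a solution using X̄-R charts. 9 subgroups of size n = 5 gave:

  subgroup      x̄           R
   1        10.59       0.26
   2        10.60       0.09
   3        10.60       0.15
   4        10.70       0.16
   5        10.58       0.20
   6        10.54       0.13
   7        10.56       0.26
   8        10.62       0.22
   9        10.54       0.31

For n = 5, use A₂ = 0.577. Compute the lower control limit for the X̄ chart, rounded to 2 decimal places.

X̄̄ = (10.59 + 10.60 + 10.60 + 10.70 + 10.58 + 10.54 + 10.56 + 10.62 + 10.54) / 9 = 95.3300 / 9 = 10.5922
R̄ = (0.26 + 0.09 + 0.15 + 0.16 + 0.20 + 0.13 + 0.26 + 0.22 + 0.31) / 9 = 1.7800 / 9 = 0.1978
LCL = X̄̄ − A₂·R̄ = 10.5922 − 0.577 × 0.1978 = 10.4781

10.48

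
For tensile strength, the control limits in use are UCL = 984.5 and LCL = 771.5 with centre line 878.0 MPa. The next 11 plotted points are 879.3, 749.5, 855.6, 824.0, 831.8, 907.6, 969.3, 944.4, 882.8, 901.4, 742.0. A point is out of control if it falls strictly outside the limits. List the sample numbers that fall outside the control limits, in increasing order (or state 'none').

2, 11

Compare each point to [771.5, 984.5]: sample 2 = 749.5 < LCL; sample 11 = 742.0 < LCL.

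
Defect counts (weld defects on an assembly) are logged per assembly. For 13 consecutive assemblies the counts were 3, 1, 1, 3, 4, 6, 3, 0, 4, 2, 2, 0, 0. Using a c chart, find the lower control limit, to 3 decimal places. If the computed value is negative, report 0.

0.000

c̄ = (3 + 1 + 1 + 3 + 4 + 6 + 3 + 0 + 4 + 2 + 2 + 0 + 0) / 13 = 29 / 13 = 2.2308
LCL = c̄ − 3√c̄ = 2.2308 − 3 × 1.4936 = -2.2500 → 0 (cannot be negative)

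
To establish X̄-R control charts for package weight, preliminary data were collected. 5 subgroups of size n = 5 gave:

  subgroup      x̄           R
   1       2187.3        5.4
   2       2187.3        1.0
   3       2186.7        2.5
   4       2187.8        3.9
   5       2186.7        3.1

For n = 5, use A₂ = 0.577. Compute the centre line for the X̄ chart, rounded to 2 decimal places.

X̄̄ = (2187.3 + 2187.3 + 2186.7 + 2187.8 + 2186.7) / 5 = 10935.8000 / 5 = 2187.1600
CL = X̄̄ = 2187.1600

2187.16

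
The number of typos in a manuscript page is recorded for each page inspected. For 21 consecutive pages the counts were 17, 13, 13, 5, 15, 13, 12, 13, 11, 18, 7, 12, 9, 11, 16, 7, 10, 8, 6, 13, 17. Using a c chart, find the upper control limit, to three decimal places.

21.982

c̄ = (17 + 13 + 13 + 5 + 15 + 13 + 12 + 13 + 11 + 18 + 7 + 12 + 9 + 11 + 16 + 7 + 10 + 8 + 6 + 13 + 17) / 21 = 246 / 21 = 11.7143
UCL = c̄ + 3√c̄ = 11.7143 + 3 × √11.7143 = 11.7143 + 3 × 3.4226 = 21.9821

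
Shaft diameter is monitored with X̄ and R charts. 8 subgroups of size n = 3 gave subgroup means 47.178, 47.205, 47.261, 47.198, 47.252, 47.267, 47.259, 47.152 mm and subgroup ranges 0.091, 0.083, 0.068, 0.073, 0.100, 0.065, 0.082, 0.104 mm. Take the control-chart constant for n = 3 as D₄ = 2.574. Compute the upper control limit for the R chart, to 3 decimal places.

R̄ = (0.091 + 0.083 + 0.068 + 0.073 + 0.100 + 0.065 + 0.082 + 0.104) / 8 = 0.6660 / 8 = 0.0833
UCL_R = D₄·R̄ = 2.574 × 0.0833 = 0.2143

0.214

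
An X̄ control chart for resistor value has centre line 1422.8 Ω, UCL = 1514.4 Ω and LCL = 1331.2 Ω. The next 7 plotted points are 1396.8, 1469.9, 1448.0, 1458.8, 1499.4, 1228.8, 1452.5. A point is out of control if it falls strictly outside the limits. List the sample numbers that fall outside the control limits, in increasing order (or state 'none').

Compare each point to [1331.2, 1514.4]: sample 6 = 1228.8 < LCL.

6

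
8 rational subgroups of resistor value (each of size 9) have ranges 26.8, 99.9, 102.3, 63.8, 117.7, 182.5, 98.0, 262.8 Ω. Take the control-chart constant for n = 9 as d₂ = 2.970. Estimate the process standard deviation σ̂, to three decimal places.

40.143

R̄ = (26.8 + 99.9 + 102.3 + 63.8 + 117.7 + 182.5 + 98.0 + 262.8) / 8 = 119.2250
σ̂ = R̄ / d₂ = 119.2250 / 2.970 = 40.1431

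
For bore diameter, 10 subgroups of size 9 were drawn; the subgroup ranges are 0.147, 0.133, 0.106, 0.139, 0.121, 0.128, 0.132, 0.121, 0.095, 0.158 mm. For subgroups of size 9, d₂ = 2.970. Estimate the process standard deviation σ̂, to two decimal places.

R̄ = (0.147 + 0.133 + 0.106 + 0.139 + 0.121 + 0.128 + 0.132 + 0.121 + 0.095 + 0.158) / 10 = 0.1280
σ̂ = R̄ / d₂ = 0.1280 / 2.970 = 0.0431

0.04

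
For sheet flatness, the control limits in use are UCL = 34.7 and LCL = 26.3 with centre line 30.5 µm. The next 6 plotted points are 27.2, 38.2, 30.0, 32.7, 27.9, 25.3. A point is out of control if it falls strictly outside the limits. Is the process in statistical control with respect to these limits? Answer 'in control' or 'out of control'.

Compare each point to [26.3, 34.7]: sample 2 = 38.2 > UCL; sample 6 = 25.3 < LCL.

out of control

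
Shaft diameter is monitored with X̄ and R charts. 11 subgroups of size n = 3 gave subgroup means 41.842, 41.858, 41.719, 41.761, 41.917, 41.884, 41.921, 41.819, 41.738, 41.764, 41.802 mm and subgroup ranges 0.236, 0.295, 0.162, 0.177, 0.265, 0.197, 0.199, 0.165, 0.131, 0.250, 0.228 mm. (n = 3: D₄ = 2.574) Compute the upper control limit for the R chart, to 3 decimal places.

0.539

R̄ = (0.236 + 0.295 + 0.162 + 0.177 + 0.265 + 0.197 + 0.199 + 0.165 + 0.131 + 0.250 + 0.228) / 11 = 2.3050 / 11 = 0.2095
UCL_R = D₄·R̄ = 2.574 × 0.2095 = 0.5394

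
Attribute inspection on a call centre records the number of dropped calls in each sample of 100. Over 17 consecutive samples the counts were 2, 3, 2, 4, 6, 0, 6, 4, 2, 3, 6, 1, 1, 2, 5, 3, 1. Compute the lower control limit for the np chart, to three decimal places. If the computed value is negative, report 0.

0.000

p̄ = Σdᵢ / (k·n) = 51 / (17 × 100) = 0.03000
LCL = np̄ − 3·√(np̄(1−p̄)) = 3.0000 − 3 × 1.7059 = -2.1176 → 0 (negative, so LCL = 0)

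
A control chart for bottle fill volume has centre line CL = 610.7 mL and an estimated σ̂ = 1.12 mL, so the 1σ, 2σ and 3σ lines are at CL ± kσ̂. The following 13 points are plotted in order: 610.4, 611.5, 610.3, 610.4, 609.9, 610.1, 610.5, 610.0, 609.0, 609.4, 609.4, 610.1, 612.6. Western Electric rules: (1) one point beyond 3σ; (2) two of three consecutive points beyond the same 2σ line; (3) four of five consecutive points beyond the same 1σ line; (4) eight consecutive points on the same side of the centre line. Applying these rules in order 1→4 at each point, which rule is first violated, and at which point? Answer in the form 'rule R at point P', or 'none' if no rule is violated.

rule 4 at point 10

Zone of each point (C = within 1σ̂, B = 1σ̂–2σ̂, A = 2σ̂–3σ̂, * = beyond 3σ̂; sign = side of CL): 1:-C, 2:+C, 3:-C, 4:-C, 5:-C, 6:-C, 7:-C, 8:-C, 9:-B, 10:-B, 11:-B, 12:-C, 13:+B
Rule 4 (eight consecutive points on the same side of the centre line) is satisfied at point 10.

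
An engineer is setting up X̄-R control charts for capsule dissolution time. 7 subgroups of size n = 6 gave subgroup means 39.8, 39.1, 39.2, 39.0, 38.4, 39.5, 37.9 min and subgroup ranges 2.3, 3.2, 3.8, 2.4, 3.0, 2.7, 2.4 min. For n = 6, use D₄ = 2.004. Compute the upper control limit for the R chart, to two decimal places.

5.67

R̄ = (2.3 + 3.2 + 3.8 + 2.4 + 3.0 + 2.7 + 2.4) / 7 = 19.8000 / 7 = 2.8286
UCL_R = D₄·R̄ = 2.004 × 2.8286 = 5.6685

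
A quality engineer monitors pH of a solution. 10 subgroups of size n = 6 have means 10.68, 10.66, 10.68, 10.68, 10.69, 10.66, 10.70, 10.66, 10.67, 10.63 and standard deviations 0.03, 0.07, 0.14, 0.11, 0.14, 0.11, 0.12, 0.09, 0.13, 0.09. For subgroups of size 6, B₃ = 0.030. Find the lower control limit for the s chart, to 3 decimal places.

s̄ = (0.03 + 0.07 + 0.14 + 0.11 + 0.14 + 0.11 + 0.12 + 0.09 + 0.13 + 0.09) / 10 = 0.1030
LCL_s = B₃·s̄ = 0.030 × 0.1030 = 0.0031

0.003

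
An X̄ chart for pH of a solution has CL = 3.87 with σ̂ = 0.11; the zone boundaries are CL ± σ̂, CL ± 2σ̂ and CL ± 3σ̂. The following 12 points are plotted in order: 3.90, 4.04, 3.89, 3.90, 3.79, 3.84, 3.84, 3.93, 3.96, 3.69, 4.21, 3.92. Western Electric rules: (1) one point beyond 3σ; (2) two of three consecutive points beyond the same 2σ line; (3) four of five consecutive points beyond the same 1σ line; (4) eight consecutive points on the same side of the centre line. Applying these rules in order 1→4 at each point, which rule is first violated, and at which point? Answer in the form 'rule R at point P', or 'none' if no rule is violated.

Zone of each point (C = within 1σ̂, B = 1σ̂–2σ̂, A = 2σ̂–3σ̂, * = beyond 3σ̂; sign = side of CL): 1:+C, 2:+B, 3:+C, 4:+C, 5:-C, 6:-C, 7:-C, 8:+C, 9:+C, 10:-B, 11:+*, 12:+C
Rule 1 (one point beyond the 3σ limits) is satisfied at point 11.

rule 1 at point 11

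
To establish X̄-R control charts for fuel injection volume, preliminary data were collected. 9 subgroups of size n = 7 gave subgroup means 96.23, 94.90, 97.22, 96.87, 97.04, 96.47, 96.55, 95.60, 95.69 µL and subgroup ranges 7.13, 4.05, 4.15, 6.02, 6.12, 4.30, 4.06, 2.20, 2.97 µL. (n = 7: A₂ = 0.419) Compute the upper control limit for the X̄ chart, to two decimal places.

98.19

X̄̄ = (96.23 + 94.90 + 97.22 + 96.87 + 97.04 + 96.47 + 96.55 + 95.60 + 95.69) / 9 = 866.5700 / 9 = 96.2856
R̄ = (7.13 + 4.05 + 4.15 + 6.02 + 6.12 + 4.30 + 4.06 + 2.20 + 2.97) / 9 = 41.0000 / 9 = 4.5556
UCL = X̄̄ + A₂·R̄ = 96.2856 + 0.419 × 4.5556 = 98.1943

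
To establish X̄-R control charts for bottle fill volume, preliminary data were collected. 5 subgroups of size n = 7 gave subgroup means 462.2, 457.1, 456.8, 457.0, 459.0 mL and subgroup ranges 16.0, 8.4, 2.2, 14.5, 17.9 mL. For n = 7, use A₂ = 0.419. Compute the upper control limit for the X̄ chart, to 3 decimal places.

463.364

X̄̄ = (462.2 + 457.1 + 456.8 + 457.0 + 459.0) / 5 = 2292.1000 / 5 = 458.4200
R̄ = (16.0 + 8.4 + 2.2 + 14.5 + 17.9) / 5 = 59.0000 / 5 = 11.8000
UCL = X̄̄ + A₂·R̄ = 458.4200 + 0.419 × 11.8000 = 463.3642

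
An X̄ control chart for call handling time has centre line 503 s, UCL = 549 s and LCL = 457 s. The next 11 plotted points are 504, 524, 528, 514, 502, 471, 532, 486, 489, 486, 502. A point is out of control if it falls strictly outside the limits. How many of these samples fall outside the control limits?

All 11 points lie within [457, 549].

0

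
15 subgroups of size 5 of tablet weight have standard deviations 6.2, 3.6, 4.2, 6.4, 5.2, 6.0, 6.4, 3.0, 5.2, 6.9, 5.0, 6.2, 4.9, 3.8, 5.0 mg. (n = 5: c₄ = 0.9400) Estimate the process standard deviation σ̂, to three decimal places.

s̄ = (6.2 + 3.6 + 4.2 + 6.4 + 5.2 + 6.0 + 6.4 + 3.0 + 5.2 + 6.9 + 5.0 + 6.2 + 4.9 + 3.8 + 5.0) / 15 = 5.2000
σ̂ = s̄ / c₄ = 5.2000 / 0.9400 = 5.5319

5.532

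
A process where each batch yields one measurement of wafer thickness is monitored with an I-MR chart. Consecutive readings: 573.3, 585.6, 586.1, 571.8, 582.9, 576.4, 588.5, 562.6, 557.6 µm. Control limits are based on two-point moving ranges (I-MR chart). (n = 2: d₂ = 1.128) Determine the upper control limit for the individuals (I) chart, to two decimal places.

X̄ = (573.3 + 585.6 + 586.1 + 571.8 + 582.9 + 576.4 + 588.5 + 562.6 + 557.6) / 9 = 576.0889
Moving ranges: 12.3, 0.5, 14.3, 11.1, 6.5, 12.1, 25.9, 5.0; M̄R̄ = 87.7000 / 8 = 10.9625
UCL = X̄ + 3·M̄R̄/d₂ = 576.0889 + 3 × 10.9625 / 1.128 = 605.2445

605.24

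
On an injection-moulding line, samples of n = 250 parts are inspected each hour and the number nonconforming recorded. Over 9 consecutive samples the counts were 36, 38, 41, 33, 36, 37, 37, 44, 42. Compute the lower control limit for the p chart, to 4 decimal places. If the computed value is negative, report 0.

0.0846

p̄ = Σdᵢ / (k·n) = 344 / (9 × 250) = 0.15289
LCL = p̄ − 3·√(p̄(1−p̄)/n) = 0.15289 − 3 × 0.02276 = 0.08461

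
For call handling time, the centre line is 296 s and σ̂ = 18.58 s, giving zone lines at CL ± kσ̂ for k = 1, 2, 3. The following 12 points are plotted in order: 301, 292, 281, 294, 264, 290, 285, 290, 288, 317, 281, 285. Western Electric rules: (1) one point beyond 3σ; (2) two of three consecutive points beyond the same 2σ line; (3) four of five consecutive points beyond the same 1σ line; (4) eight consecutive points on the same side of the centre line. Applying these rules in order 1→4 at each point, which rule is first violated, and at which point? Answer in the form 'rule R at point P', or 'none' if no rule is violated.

Zone of each point (C = within 1σ̂, B = 1σ̂–2σ̂, A = 2σ̂–3σ̂, * = beyond 3σ̂; sign = side of CL): 1:+C, 2:-C, 3:-C, 4:-C, 5:-B, 6:-C, 7:-C, 8:-C, 9:-C, 10:+B, 11:-C, 12:-C
Rule 4 (eight consecutive points on the same side of the centre line) is satisfied at point 9.

rule 4 at point 9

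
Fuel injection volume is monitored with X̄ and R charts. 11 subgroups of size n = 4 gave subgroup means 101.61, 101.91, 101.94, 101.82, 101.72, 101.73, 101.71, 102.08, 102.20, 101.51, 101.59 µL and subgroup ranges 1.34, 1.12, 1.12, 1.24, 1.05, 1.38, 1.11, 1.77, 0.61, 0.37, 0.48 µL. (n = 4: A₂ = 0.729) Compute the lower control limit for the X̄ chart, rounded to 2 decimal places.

X̄̄ = (101.61 + 101.91 + 101.94 + 101.82 + 101.72 + 101.73 + 101.71 + 102.08 + 102.20 + 101.51 + 101.59) / 11 = 1119.8200 / 11 = 101.8018
R̄ = (1.34 + 1.12 + 1.12 + 1.24 + 1.05 + 1.38 + 1.11 + 1.77 + 0.61 + 0.37 + 0.48) / 11 = 11.5900 / 11 = 1.0536
LCL = X̄̄ − A₂·R̄ = 101.8018 − 0.729 × 1.0536 = 101.0337

101.03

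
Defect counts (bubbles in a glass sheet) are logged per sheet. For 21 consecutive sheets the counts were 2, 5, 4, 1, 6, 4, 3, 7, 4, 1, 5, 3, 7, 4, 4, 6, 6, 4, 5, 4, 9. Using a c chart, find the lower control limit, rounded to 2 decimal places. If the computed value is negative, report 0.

0.00

c̄ = (2 + 5 + 4 + 1 + 6 + 4 + 3 + 7 + 4 + 1 + 5 + 3 + 7 + 4 + 4 + 6 + 6 + 4 + 5 + 4 + 9) / 21 = 94 / 21 = 4.4762
LCL = c̄ − 3√c̄ = 4.4762 − 3 × 2.1157 = -1.8709 → 0 (cannot be negative)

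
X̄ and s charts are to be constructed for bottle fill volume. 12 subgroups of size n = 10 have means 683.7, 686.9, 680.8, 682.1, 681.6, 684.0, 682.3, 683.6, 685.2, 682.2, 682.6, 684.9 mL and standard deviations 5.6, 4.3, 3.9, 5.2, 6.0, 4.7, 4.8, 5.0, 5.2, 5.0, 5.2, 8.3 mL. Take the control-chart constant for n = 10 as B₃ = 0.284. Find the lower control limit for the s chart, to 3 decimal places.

1.496

s̄ = (5.6 + 4.3 + 3.9 + 5.2 + 6.0 + 4.7 + 4.8 + 5.0 + 5.2 + 5.0 + 5.2 + 8.3) / 12 = 5.2667
LCL_s = B₃·s̄ = 0.284 × 5.2667 = 1.4957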